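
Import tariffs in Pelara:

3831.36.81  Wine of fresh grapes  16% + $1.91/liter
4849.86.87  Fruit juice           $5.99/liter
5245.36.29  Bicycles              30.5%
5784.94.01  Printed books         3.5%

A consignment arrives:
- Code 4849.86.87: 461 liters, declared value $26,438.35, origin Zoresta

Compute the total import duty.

$2,761.39

Line 1 (4849.86.87, Zoresta, 461 liters, $26,438.35):
Base rate for 4849.86.87 is $5.99/liter.
Duty = 461 × $5.99 = $2,761.39.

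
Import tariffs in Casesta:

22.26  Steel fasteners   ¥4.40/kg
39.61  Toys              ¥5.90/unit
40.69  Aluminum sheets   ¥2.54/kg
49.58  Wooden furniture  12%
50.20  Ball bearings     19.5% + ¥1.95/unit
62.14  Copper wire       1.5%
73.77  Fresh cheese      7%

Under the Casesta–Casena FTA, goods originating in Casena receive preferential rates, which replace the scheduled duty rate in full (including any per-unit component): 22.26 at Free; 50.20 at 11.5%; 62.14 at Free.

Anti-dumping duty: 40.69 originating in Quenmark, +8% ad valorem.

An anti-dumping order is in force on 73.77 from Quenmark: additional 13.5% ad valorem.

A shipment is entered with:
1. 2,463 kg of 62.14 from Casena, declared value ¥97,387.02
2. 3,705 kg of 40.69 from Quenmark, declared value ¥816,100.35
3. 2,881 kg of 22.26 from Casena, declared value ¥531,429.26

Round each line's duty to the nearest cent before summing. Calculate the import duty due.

Line 1 (62.14, Casena, 2,463 kg, ¥97,387.02):
Base rate for 62.14 is 1.5%.
Origin Casena qualifies under the Casesta–Casena agreement and 62.14 is covered: preferential rate Free applies instead.
Duty = ¥97,387.02 × 0% = ¥0.00.
Line 2 (40.69, Quenmark, 3,705 kg, ¥816,100.35):
Base rate for 40.69 is ¥2.54/kg.
Additional duty on 40.69 from Quenmark: +8% ad valorem. Applied ad valorem rate = 8%.
Duty = ¥816,100.35 × 8% + 3,705 × ¥2.54 = ¥74,698.73.
Line 3 (22.26, Casena, 2,881 kg, ¥531,429.26):
Base rate for 22.26 is ¥4.40/kg.
Origin Casena qualifies under the Casesta–Casena agreement and 22.26 is covered: preferential rate Free applies instead.
Duty = ¥531,429.26 × 0% = ¥0.00.
Total = ¥0.00 + ¥74,698.73 + ¥0.00 = ¥74,698.73.

¥74,698.73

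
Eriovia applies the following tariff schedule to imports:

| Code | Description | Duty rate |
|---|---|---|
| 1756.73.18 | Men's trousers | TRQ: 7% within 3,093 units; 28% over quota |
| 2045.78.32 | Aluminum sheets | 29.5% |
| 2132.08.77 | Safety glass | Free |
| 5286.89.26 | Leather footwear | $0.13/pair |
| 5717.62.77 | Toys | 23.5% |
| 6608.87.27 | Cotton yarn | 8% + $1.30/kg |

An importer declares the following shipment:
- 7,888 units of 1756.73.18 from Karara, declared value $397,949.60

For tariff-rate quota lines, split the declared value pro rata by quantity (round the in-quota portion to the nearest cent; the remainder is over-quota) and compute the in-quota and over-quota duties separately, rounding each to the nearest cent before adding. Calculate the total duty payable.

Line 1 (1756.73.18, Karara, 7,888 units, $397,949.60):
Code 1756.73.18 is under a tariff-rate quota (threshold 3,093 units). In-quota: 3,093 units at 7%; over-quota: 4,795 units at 28%.
Pro-rata value split: in-quota = $397,949.60 × 3,093/7,888 = $156,041.85; over-quota = $397,949.60 − $156,041.85 = $241,907.75.
In-quota duty = $156,041.85 × 7% = $10,922.93. Over-quota duty = $241,907.75 × 28% = $67,734.17.
Line duty = $10,922.93 + $67,734.17 = $78,657.10.

$78,657.10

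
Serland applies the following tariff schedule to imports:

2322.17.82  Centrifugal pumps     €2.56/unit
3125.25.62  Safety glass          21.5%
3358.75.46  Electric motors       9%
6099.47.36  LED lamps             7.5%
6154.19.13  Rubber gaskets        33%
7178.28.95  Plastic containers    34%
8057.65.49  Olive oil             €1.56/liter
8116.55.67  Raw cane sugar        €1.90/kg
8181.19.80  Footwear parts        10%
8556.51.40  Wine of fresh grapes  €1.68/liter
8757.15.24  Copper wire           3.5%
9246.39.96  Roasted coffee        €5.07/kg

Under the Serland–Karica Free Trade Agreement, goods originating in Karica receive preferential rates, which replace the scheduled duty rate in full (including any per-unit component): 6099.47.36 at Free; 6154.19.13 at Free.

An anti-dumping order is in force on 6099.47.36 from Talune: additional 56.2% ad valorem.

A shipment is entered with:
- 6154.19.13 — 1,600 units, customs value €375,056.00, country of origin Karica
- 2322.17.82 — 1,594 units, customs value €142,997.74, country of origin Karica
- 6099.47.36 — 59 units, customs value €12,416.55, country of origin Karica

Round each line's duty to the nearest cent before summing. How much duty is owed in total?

€4,080.64

Line 1 (6154.19.13, Karica, 1,600 units, €375,056.00):
Base rate for 6154.19.13 is 33%.
Origin Karica qualifies under the Serland–Karica agreement and 6154.19.13 is covered: preferential rate Free applies instead.
Duty = €375,056.00 × 0% = €0.00.
Line 2 (2322.17.82, Karica, 1,594 units, €142,997.74):
Base rate for 2322.17.82 is €2.56/unit.
Origin Karica is the FTA partner but 2322.17.82 is not on the preference list; base rate stands.
Duty = 1,594 × €2.56 = €4,080.64.
Line 3 (6099.47.36, Karica, 59 units, €12,416.55):
Base rate for 6099.47.36 is 7.5%.
Origin Karica qualifies under the Serland–Karica agreement and 6099.47.36 is covered: preferential rate Free applies instead.
The additional-duty order on 6099.47.36 targets Talune, not Karica; it does not apply.
Duty = €12,416.55 × 0% = €0.00.
Total = €0.00 + €4,080.64 + €0.00 = €4,080.64.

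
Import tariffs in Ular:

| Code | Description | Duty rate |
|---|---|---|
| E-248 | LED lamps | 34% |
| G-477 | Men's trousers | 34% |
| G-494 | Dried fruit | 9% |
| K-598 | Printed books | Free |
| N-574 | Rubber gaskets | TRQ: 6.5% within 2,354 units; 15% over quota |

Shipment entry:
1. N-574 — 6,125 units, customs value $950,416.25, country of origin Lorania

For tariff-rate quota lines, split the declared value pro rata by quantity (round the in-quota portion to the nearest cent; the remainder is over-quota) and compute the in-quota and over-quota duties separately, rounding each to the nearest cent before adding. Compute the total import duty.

Line 1 (N-574, Lorania, 6,125 units, $950,416.25):
Code N-574 is under a tariff-rate quota (threshold 2,354 units). In-quota: 2,354 units at 6.5%; over-quota: 3,771 units at 15%.
Pro-rata value split: in-quota = $950,416.25 × 2,354/6,125 = $365,270.18; over-quota = $950,416.25 − $365,270.18 = $585,146.07.
In-quota duty = $365,270.18 × 6.5% = $23,742.56. Over-quota duty = $585,146.07 × 15% = $87,771.91.
Line duty = $23,742.56 + $87,771.91 = $111,514.47.

$111,514.47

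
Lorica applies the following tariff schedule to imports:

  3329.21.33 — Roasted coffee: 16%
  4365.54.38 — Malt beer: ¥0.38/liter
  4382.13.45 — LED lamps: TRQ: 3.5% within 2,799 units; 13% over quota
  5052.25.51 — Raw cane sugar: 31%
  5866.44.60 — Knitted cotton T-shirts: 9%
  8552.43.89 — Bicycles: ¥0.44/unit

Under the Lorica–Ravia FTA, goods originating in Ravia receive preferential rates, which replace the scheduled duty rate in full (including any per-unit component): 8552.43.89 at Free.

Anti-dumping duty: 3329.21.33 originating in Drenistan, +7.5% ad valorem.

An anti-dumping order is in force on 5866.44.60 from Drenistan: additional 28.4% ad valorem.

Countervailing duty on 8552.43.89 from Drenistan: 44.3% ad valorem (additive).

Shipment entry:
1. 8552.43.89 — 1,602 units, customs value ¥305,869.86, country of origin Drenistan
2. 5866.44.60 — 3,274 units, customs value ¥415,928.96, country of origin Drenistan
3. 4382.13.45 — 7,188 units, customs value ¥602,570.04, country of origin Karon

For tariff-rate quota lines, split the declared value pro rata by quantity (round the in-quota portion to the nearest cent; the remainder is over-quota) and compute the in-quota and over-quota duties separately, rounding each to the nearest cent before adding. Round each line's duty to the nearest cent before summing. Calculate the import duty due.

¥347,805.95

Line 1 (8552.43.89, Drenistan, 1,602 units, ¥305,869.86):
Base rate for 8552.43.89 is ¥0.44/unit.
8552.43.89 has an FTA preferential rate, but origin Drenistan is not Ravia; base rate stands.
Additional duty on 8552.43.89 from Drenistan: +44.3% ad valorem. Applied ad valorem rate = 44.3%.
Duty = ¥305,869.86 × 44.3% + 1,602 × ¥0.44 = ¥136,205.23.
Line 2 (5866.44.60, Drenistan, 3,274 units, ¥415,928.96):
Base rate for 5866.44.60 is 9%.
Additional duty on 5866.44.60 from Drenistan: +28.4%. Applied ad valorem rate: 9% + 28.4% = 37.4%.
Duty = ¥415,928.96 × 37.4% = ¥155,557.43.
Line 3 (4382.13.45, Karon, 7,188 units, ¥602,570.04):
Code 4382.13.45 is under a tariff-rate quota (threshold 2,799 units). In-quota: 2,799 units at 3.5%; over-quota: 4,389 units at 13%.
Pro-rata value split: in-quota = ¥602,570.04 × 2,799/7,188 = ¥234,640.17; over-quota = ¥602,570.04 − ¥234,640.17 = ¥367,929.87.
In-quota duty = ¥234,640.17 × 3.5% = ¥8,212.41. Over-quota duty = ¥367,929.87 × 13% = ¥47,830.88.
Line duty = ¥8,212.41 + ¥47,830.88 = ¥56,043.29.
Total = ¥136,205.23 + ¥155,557.43 + ¥56,043.29 = ¥347,805.95.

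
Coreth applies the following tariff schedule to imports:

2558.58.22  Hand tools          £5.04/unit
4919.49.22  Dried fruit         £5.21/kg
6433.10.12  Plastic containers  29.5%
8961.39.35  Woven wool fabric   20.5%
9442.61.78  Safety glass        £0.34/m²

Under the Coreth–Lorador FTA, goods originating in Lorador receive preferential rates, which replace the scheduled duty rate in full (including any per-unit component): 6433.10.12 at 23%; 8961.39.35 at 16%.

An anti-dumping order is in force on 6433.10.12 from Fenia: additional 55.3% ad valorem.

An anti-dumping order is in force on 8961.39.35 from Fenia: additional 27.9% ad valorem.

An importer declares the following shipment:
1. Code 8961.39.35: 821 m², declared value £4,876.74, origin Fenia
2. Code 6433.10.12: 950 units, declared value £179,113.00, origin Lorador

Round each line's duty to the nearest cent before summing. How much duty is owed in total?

£43,556.33

Line 1 (8961.39.35, Fenia, 821 m², £4,876.74):
Base rate for 8961.39.35 is 20.5%.
8961.39.35 has an FTA preferential rate, but origin Fenia is not Lorador; base rate stands.
Additional duty on 8961.39.35 from Fenia: +27.9%. Applied ad valorem rate: 20.5% + 27.9% = 48.4%.
Duty = £4,876.74 × 48.4% = £2,360.34.
Line 2 (6433.10.12, Lorador, 950 units, £179,113.00):
Base rate for 6433.10.12 is 29.5%.
Origin Lorador qualifies under the Coreth–Lorador agreement and 6433.10.12 is covered: preferential rate 23% applies instead.
The additional-duty order on 6433.10.12 targets Fenia, not Lorador; it does not apply.
Duty = £179,113.00 × 23% = £41,195.99.
Total = £2,360.34 + £41,195.99 = £43,556.33.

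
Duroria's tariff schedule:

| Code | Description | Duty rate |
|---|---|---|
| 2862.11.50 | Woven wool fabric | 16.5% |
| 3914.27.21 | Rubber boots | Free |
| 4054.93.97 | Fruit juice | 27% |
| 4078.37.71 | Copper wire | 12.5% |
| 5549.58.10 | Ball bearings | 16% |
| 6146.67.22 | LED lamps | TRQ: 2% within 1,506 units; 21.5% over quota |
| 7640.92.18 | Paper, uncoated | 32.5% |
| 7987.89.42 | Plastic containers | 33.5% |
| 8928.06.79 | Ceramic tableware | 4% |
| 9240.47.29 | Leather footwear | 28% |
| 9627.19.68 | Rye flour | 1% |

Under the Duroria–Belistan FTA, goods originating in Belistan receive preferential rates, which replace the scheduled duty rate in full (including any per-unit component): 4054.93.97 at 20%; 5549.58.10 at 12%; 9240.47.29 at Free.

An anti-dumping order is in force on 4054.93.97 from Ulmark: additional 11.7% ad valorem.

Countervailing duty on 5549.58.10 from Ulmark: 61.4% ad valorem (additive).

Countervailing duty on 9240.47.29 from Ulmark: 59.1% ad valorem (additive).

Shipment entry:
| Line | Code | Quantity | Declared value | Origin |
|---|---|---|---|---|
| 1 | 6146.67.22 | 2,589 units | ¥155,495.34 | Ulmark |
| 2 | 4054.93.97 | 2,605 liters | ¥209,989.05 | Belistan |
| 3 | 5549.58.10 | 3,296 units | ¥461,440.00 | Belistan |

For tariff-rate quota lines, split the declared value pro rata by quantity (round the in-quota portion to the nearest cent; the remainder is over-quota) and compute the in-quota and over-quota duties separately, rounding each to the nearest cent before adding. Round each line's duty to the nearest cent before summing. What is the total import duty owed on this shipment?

¥113,164.29

Line 1 (6146.67.22, Ulmark, 2,589 units, ¥155,495.34):
Code 6146.67.22 is under a tariff-rate quota (threshold 1,506 units). In-quota: 1,506 units at 2%; over-quota: 1,083 units at 21.5%.
Pro-rata value split: in-quota = ¥155,495.34 × 1,506/2,589 = ¥90,450.36; over-quota = ¥155,495.34 − ¥90,450.36 = ¥65,044.98.
In-quota duty = ¥90,450.36 × 2% = ¥1,809.01. Over-quota duty = ¥65,044.98 × 21.5% = ¥13,984.67.
Line duty = ¥1,809.01 + ¥13,984.67 = ¥15,793.68.
Line 2 (4054.93.97, Belistan, 2,605 liters, ¥209,989.05):
Base rate for 4054.93.97 is 27%.
Origin Belistan qualifies under the Duroria–Belistan agreement and 4054.93.97 is covered: preferential rate 20% applies instead.
The additional-duty order on 4054.93.97 targets Ulmark, not Belistan; it does not apply.
Duty = ¥209,989.05 × 20% = ¥41,997.81.
Line 3 (5549.58.10, Belistan, 3,296 units, ¥461,440.00):
Base rate for 5549.58.10 is 16%.
Origin Belistan qualifies under the Duroria–Belistan agreement and 5549.58.10 is covered: preferential rate 12% applies instead.
The additional-duty order on 5549.58.10 targets Ulmark, not Belistan; it does not apply.
Duty = ¥461,440.00 × 12% = ¥55,372.80.
Total = ¥15,793.68 + ¥41,997.81 + ¥55,372.80 = ¥113,164.29.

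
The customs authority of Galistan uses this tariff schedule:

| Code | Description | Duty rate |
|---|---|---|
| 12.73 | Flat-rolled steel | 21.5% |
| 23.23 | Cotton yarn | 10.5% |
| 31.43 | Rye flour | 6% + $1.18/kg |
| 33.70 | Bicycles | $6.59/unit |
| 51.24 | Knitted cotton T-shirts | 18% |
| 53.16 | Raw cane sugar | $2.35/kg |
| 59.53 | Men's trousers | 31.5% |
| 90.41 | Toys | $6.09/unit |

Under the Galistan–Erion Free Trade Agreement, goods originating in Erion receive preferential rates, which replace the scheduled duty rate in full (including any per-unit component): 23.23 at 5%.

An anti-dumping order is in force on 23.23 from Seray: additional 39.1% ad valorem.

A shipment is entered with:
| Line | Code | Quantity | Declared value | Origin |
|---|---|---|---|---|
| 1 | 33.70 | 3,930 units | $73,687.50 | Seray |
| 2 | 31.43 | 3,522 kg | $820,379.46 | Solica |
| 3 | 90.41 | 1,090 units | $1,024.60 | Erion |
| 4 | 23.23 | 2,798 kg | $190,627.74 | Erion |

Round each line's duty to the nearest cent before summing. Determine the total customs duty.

Line 1 (33.70, Seray, 3,930 units, $73,687.50):
Base rate for 33.70 is $6.59/unit.
Duty = 3,930 × $6.59 = $25,898.70.
Line 2 (31.43, Solica, 3,522 kg, $820,379.46):
Base rate for 31.43 is 6% + $1.18/kg.
Duty = $820,379.46 × 6% + 3,522 × $1.18 = $53,378.73.
Line 3 (90.41, Erion, 1,090 units, $1,024.60):
Base rate for 90.41 is $6.09/unit.
Origin Erion is the FTA partner but 90.41 is not on the preference list; base rate stands.
Duty = 1,090 × $6.09 = $6,638.10.
Line 4 (23.23, Erion, 2,798 kg, $190,627.74):
Base rate for 23.23 is 10.5%.
Origin Erion qualifies under the Galistan–Erion agreement and 23.23 is covered: preferential rate 5% applies instead.
The additional-duty order on 23.23 targets Seray, not Erion; it does not apply.
Duty = $190,627.74 × 5% = $9,531.39.
Total = $25,898.70 + $53,378.73 + $6,638.10 + $9,531.39 = $95,446.92.

$95,446.92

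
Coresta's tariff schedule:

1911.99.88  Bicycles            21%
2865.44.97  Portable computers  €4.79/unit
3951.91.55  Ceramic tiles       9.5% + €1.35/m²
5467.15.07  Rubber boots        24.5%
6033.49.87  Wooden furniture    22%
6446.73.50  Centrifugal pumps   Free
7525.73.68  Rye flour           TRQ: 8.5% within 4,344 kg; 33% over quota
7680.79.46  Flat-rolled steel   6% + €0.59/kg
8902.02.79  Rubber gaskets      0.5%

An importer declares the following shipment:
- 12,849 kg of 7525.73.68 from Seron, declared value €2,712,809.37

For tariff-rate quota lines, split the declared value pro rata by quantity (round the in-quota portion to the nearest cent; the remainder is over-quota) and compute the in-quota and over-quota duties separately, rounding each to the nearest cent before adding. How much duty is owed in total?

€670,525.65

Line 1 (7525.73.68, Seron, 12,849 kg, €2,712,809.37):
Code 7525.73.68 is under a tariff-rate quota (threshold 4,344 kg). In-quota: 4,344 kg at 8.5%; over-quota: 8,505 kg at 33%.
Pro-rata value split: in-quota = €2,712,809.37 × 4,344/12,849 = €917,148.72; over-quota = €2,712,809.37 − €917,148.72 = €1,795,660.65.
In-quota duty = €917,148.72 × 8.5% = €77,957.64. Over-quota duty = €1,795,660.65 × 33% = €592,568.01.
Line duty = €77,957.64 + €592,568.01 = €670,525.65.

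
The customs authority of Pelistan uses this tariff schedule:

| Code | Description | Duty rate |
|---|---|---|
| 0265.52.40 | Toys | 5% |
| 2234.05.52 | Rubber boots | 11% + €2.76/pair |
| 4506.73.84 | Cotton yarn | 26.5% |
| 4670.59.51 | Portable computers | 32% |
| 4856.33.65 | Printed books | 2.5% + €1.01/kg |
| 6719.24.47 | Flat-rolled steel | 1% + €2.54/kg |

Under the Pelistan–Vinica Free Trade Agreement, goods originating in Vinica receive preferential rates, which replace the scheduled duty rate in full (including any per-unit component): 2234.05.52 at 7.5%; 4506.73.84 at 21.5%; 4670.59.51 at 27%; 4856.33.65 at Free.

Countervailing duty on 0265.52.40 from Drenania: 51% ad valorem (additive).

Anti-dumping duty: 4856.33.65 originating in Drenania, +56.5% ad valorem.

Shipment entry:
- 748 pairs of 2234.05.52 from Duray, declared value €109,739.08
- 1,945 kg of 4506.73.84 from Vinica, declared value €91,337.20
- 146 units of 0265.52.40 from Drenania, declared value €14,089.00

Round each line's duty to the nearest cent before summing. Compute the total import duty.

€41,663.12

Line 1 (2234.05.52, Duray, 748 pairs, €109,739.08):
Base rate for 2234.05.52 is 11% + €2.76/pair.
2234.05.52 has an FTA preferential rate, but origin Duray is not Vinica; base rate stands.
Duty = €109,739.08 × 11% + 748 × €2.76 = €14,135.78.
Line 2 (4506.73.84, Vinica, 1,945 kg, €91,337.20):
Base rate for 4506.73.84 is 26.5%.
Origin Vinica qualifies under the Pelistan–Vinica agreement and 4506.73.84 is covered: preferential rate 21.5% applies instead.
Duty = €91,337.20 × 21.5% = €19,637.50.
Line 3 (0265.52.40, Drenania, 146 units, €14,089.00):
Base rate for 0265.52.40 is 5%.
Additional duty on 0265.52.40 from Drenania: +51%. Applied ad valorem rate: 5% + 51% = 56%.
Duty = €14,089.00 × 56% = €7,889.84.
Total = €14,135.78 + €19,637.50 + €7,889.84 = €41,663.12.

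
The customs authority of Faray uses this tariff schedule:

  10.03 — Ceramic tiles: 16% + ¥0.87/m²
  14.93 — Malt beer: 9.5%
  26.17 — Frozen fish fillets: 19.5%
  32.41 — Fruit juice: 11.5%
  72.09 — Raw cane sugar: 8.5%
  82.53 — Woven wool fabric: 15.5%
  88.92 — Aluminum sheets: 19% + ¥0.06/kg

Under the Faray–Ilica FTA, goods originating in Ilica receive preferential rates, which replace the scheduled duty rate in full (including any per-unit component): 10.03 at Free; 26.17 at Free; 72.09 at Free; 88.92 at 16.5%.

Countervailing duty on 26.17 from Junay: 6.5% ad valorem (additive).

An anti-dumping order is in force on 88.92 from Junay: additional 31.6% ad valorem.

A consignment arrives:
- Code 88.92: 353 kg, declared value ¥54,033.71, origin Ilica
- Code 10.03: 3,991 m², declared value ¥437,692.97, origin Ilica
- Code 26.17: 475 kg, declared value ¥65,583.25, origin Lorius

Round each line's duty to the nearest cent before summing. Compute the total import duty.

¥21,704.29

Line 1 (88.92, Ilica, 353 kg, ¥54,033.71):
Base rate for 88.92 is 19% + ¥0.06/kg.
Origin Ilica qualifies under the Faray–Ilica agreement and 88.92 is covered: preferential rate 16.5% applies instead.
The additional-duty order on 88.92 targets Junay, not Ilica; it does not apply.
Duty = ¥54,033.71 × 16.5% = ¥8,915.56.
Line 2 (10.03, Ilica, 3,991 m², ¥437,692.97):
Base rate for 10.03 is 16% + ¥0.87/m².
Origin Ilica qualifies under the Faray–Ilica agreement and 10.03 is covered: preferential rate Free applies instead.
Duty = ¥437,692.97 × 0% = ¥0.00.
Line 3 (26.17, Lorius, 475 kg, ¥65,583.25):
Base rate for 26.17 is 19.5%.
26.17 has an FTA preferential rate, but origin Lorius is not Ilica; base rate stands.
The additional-duty order on 26.17 targets Junay, not Lorius; it does not apply.
Duty = ¥65,583.25 × 19.5% = ¥12,788.73.
Total = ¥8,915.56 + ¥0.00 + ¥12,788.73 = ¥21,704.29.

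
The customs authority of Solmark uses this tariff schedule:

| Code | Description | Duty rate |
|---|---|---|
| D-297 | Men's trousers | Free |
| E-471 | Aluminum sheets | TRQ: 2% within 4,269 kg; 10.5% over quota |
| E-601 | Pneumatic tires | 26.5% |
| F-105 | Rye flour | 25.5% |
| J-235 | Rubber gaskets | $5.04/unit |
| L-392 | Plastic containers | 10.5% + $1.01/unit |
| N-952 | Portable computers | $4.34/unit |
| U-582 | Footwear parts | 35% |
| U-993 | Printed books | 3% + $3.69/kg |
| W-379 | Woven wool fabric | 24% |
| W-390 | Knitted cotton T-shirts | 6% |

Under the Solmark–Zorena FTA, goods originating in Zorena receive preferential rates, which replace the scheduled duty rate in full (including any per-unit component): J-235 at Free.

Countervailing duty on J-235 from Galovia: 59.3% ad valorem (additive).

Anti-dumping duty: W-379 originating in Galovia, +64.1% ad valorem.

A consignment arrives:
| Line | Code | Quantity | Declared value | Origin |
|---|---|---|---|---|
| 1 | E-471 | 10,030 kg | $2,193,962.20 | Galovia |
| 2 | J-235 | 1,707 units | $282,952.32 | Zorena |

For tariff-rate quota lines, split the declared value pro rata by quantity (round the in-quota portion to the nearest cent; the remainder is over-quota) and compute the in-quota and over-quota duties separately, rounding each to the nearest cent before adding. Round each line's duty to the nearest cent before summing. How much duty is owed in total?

Line 1 (E-471, Galovia, 10,030 kg, $2,193,962.20):
Code E-471 is under a tariff-rate quota (threshold 4,269 kg). In-quota: 4,269 kg at 2%; over-quota: 5,761 kg at 10.5%.
Pro-rata value split: in-quota = $2,193,962.20 × 4,269/10,030 = $933,801.06; over-quota = $2,193,962.20 − $933,801.06 = $1,260,161.14.
In-quota duty = $933,801.06 × 2% = $18,676.02. Over-quota duty = $1,260,161.14 × 10.5% = $132,316.92.
Line duty = $18,676.02 + $132,316.92 = $150,992.94.
Line 2 (J-235, Zorena, 1,707 units, $282,952.32):
Base rate for J-235 is $5.04/unit.
Origin Zorena qualifies under the Solmark–Zorena agreement and J-235 is covered: preferential rate Free applies instead.
The additional-duty order on J-235 targets Galovia, not Zorena; it does not apply.
Duty = $282,952.32 × 0% = $0.00.
Total = $150,992.94 + $0.00 = $150,992.94.

$150,992.94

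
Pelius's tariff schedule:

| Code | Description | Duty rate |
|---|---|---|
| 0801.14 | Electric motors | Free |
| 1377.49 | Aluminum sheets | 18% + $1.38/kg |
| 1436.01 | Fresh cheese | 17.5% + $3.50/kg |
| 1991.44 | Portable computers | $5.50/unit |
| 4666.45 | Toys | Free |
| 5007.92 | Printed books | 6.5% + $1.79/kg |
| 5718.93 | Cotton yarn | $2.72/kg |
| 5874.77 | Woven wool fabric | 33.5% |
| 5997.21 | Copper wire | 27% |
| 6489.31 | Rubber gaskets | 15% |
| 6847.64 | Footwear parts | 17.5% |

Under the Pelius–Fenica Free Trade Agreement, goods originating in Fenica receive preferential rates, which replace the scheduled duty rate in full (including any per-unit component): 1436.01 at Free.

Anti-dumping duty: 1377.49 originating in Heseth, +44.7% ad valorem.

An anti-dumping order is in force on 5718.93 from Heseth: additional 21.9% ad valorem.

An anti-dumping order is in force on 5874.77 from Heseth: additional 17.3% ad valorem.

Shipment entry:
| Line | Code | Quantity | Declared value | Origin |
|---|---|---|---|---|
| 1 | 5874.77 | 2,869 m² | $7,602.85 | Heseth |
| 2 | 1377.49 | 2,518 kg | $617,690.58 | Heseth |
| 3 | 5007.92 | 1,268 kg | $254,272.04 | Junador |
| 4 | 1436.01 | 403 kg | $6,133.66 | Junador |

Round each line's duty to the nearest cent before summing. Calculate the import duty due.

$415,910.37

Line 1 (5874.77, Heseth, 2,869 m², $7,602.85):
Base rate for 5874.77 is 33.5%.
Additional duty on 5874.77 from Heseth: +17.3%. Applied ad valorem rate: 33.5% + 17.3% = 50.8%.
Duty = $7,602.85 × 50.8% = $3,862.25.
Line 2 (1377.49, Heseth, 2,518 kg, $617,690.58):
Base rate for 1377.49 is 18% + $1.38/kg.
Additional duty on 1377.49 from Heseth: +44.7%. Applied ad valorem rate: 18% + 44.7% = 62.7%.
Duty = $617,690.58 × 62.7% + 2,518 × $1.38 = $390,766.83.
Line 3 (5007.92, Junador, 1,268 kg, $254,272.04):
Base rate for 5007.92 is 6.5% + $1.79/kg.
Duty = $254,272.04 × 6.5% + 1,268 × $1.79 = $18,797.40.
Line 4 (1436.01, Junador, 403 kg, $6,133.66):
Base rate for 1436.01 is 17.5% + $3.50/kg.
1436.01 has an FTA preferential rate, but origin Junador is not Fenica; base rate stands.
Duty = $6,133.66 × 17.5% + 403 × $3.50 = $2,483.89.
Total = $3,862.25 + $390,766.83 + $18,797.40 + $2,483.89 = $415,910.37.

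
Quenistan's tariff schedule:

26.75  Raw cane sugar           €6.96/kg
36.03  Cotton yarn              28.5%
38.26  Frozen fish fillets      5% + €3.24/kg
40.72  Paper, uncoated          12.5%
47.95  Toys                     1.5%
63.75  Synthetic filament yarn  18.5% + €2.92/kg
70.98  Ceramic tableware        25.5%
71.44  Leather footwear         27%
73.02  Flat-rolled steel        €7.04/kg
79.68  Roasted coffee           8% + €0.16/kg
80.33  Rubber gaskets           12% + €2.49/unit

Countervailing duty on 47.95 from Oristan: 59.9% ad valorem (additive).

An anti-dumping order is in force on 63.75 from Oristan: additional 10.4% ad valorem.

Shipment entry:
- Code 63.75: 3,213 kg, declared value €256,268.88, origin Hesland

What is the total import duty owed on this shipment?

€56,791.70

Line 1 (63.75, Hesland, 3,213 kg, €256,268.88):
Base rate for 63.75 is 18.5% + €2.92/kg.
The additional-duty order on 63.75 targets Oristan, not Hesland; it does not apply.
Duty = €256,268.88 × 18.5% + 3,213 × €2.92 = €56,791.70.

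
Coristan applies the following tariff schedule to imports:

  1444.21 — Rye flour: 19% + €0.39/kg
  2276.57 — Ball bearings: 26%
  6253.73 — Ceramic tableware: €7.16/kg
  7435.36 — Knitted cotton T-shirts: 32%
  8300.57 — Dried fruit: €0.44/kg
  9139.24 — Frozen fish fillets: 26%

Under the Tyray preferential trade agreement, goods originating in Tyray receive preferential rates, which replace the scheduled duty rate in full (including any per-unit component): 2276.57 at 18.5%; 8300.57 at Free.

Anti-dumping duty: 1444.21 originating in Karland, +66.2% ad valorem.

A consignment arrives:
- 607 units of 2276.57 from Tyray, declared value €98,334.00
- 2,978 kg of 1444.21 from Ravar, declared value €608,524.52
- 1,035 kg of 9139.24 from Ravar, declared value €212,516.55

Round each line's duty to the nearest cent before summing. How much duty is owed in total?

Line 1 (2276.57, Tyray, 607 units, €98,334.00):
Base rate for 2276.57 is 26%.
Origin Tyray qualifies under the Coristan–Tyray agreement and 2276.57 is covered: preferential rate 18.5% applies instead.
Duty = €98,334.00 × 18.5% = €18,191.79.
Line 2 (1444.21, Ravar, 2,978 kg, €608,524.52):
Base rate for 1444.21 is 19% + €0.39/kg.
The additional-duty order on 1444.21 targets Karland, not Ravar; it does not apply.
Duty = €608,524.52 × 19% + 2,978 × €0.39 = €116,781.08.
Line 3 (9139.24, Ravar, 1,035 kg, €212,516.55):
Base rate for 9139.24 is 26%.
Duty = €212,516.55 × 26% = €55,254.30.
Total = €18,191.79 + €116,781.08 + €55,254.30 = €190,227.17.

€190,227.17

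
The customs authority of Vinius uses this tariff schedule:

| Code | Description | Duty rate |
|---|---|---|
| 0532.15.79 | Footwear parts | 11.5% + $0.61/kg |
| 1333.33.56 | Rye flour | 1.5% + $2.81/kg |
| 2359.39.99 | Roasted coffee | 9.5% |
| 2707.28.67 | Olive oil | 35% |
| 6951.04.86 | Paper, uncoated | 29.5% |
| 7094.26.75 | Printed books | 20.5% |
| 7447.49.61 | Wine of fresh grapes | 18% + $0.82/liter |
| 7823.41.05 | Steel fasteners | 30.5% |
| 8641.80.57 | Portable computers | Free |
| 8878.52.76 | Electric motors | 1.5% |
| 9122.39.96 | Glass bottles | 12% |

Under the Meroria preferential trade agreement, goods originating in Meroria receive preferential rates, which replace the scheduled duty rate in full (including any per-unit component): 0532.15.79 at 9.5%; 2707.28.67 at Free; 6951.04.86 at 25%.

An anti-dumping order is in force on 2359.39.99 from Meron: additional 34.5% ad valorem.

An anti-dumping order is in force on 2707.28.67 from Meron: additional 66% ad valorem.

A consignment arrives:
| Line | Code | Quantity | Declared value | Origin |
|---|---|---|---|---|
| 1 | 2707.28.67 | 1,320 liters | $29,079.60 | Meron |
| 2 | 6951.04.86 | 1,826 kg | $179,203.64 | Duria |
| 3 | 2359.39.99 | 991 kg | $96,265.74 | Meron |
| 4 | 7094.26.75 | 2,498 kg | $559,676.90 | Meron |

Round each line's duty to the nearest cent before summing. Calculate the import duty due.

$239,326.16

Line 1 (2707.28.67, Meron, 1,320 liters, $29,079.60):
Base rate for 2707.28.67 is 35%.
2707.28.67 has an FTA preferential rate, but origin Meron is not Meroria; base rate stands.
Additional duty on 2707.28.67 from Meron: +66%. Applied ad valorem rate: 35% + 66% = 101%.
Duty = $29,079.60 × 101% = $29,370.40.
Line 2 (6951.04.86, Duria, 1,826 kg, $179,203.64):
Base rate for 6951.04.86 is 29.5%.
6951.04.86 has an FTA preferential rate, but origin Duria is not Meroria; base rate stands.
Duty = $179,203.64 × 29.5% = $52,865.07.
Line 3 (2359.39.99, Meron, 991 kg, $96,265.74):
Base rate for 2359.39.99 is 9.5%.
Additional duty on 2359.39.99 from Meron: +34.5%. Applied ad valorem rate: 9.5% + 34.5% = 44%.
Duty = $96,265.74 × 44% = $42,356.93.
Line 4 (7094.26.75, Meron, 2,498 kg, $559,676.90):
Base rate for 7094.26.75 is 20.5%.
Duty = $559,676.90 × 20.5% = $114,733.76.
Total = $29,370.40 + $52,865.07 + $42,356.93 + $114,733.76 = $239,326.16.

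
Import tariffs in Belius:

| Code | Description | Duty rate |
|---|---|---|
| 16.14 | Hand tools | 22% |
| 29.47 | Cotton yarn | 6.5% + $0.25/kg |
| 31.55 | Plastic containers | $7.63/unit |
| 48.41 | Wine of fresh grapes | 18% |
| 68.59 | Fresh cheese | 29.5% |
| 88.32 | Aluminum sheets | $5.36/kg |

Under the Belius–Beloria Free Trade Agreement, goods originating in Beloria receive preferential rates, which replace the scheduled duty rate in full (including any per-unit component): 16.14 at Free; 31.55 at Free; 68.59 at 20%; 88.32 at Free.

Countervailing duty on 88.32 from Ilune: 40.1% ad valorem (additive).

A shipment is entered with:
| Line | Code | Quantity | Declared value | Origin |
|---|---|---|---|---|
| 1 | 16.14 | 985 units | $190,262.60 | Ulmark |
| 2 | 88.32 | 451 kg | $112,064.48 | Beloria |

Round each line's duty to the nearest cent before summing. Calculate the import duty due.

$41,857.77

Line 1 (16.14, Ulmark, 985 units, $190,262.60):
Base rate for 16.14 is 22%.
16.14 has an FTA preferential rate, but origin Ulmark is not Beloria; base rate stands.
Duty = $190,262.60 × 22% = $41,857.77.
Line 2 (88.32, Beloria, 451 kg, $112,064.48):
Base rate for 88.32 is $5.36/kg.
Origin Beloria qualifies under the Belius–Beloria agreement and 88.32 is covered: preferential rate Free applies instead.
The additional-duty order on 88.32 targets Ilune, not Beloria; it does not apply.
Duty = $112,064.48 × 0% = $0.00.
Total = $41,857.77 + $0.00 = $41,857.77.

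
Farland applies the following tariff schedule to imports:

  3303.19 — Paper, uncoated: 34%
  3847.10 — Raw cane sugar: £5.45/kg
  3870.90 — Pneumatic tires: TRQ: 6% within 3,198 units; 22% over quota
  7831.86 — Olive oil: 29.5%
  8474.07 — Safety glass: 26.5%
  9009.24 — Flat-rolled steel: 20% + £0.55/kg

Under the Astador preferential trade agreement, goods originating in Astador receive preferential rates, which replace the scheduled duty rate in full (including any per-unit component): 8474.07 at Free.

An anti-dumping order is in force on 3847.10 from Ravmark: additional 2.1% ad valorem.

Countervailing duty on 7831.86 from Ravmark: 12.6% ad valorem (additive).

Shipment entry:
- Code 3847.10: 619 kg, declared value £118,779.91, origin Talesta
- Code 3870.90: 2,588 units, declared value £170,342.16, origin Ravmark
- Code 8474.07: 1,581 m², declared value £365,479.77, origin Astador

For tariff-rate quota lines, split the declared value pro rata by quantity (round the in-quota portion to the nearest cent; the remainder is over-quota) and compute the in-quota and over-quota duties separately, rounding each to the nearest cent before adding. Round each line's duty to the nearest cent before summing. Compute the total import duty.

£13,594.08

Line 1 (3847.10, Talesta, 619 kg, £118,779.91):
Base rate for 3847.10 is £5.45/kg.
The additional-duty order on 3847.10 targets Ravmark, not Talesta; it does not apply.
Duty = 619 × £5.45 = £3,373.55.
Line 2 (3870.90, Ravmark, 2,588 units, £170,342.16):
Code 3870.90 is under a tariff-rate quota (threshold 3,198 units). Quantity 2,588 units is within the quota, so the in-quota rate 6% applies to the full value.
Duty = £170,342.16 × 6% = £10,220.53.
Line 3 (8474.07, Astador, 1,581 m², £365,479.77):
Base rate for 8474.07 is 26.5%.
Origin Astador qualifies under the Farland–Astador agreement and 8474.07 is covered: preferential rate Free applies instead.
Duty = £365,479.77 × 0% = £0.00.
Total = £3,373.55 + £10,220.53 + £0.00 = £13,594.08.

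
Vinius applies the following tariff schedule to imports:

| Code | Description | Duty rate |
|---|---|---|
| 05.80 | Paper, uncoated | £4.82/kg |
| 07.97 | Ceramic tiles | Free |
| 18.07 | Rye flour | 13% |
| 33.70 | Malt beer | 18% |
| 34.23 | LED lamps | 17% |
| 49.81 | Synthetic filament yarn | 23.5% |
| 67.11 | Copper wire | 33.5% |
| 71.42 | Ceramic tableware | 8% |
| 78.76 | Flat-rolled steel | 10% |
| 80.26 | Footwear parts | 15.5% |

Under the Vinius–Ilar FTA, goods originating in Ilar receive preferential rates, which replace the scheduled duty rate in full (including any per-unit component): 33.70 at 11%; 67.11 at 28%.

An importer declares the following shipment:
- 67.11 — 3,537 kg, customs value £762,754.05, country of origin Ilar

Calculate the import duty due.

Line 1 (67.11, Ilar, 3,537 kg, £762,754.05):
Base rate for 67.11 is 33.5%.
Origin Ilar qualifies under the Vinius–Ilar agreement and 67.11 is covered: preferential rate 28% applies instead.
Duty = £762,754.05 × 28% = £213,571.13.

£213,571.13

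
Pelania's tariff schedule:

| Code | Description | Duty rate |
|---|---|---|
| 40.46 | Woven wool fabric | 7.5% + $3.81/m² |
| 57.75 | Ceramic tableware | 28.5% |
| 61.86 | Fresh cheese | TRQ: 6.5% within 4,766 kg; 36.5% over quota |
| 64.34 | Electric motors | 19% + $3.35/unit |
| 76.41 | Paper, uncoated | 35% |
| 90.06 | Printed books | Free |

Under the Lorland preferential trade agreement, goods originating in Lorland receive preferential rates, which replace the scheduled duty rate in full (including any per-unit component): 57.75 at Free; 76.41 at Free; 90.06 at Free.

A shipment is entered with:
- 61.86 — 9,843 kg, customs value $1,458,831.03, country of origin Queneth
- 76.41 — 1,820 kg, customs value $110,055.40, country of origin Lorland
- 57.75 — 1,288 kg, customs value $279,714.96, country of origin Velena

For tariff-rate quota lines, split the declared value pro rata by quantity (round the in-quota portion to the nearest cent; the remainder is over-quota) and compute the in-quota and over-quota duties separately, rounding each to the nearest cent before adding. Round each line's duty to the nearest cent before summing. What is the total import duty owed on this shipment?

Line 1 (61.86, Queneth, 9,843 kg, $1,458,831.03):
Code 61.86 is under a tariff-rate quota (threshold 4,766 kg). In-quota: 4,766 kg at 6.5%; over-quota: 5,077 kg at 36.5%.
Pro-rata value split: in-quota = $1,458,831.03 × 4,766/9,843 = $706,368.86; over-quota = $1,458,831.03 − $706,368.86 = $752,462.17.
In-quota duty = $706,368.86 × 6.5% = $45,913.98. Over-quota duty = $752,462.17 × 36.5% = $274,648.69.
Line duty = $45,913.98 + $274,648.69 = $320,562.67.
Line 2 (76.41, Lorland, 1,820 kg, $110,055.40):
Base rate for 76.41 is 35%.
Origin Lorland qualifies under the Pelania–Lorland agreement and 76.41 is covered: preferential rate Free applies instead.
Duty = $110,055.40 × 0% = $0.00.
Line 3 (57.75, Velena, 1,288 kg, $279,714.96):
Base rate for 57.75 is 28.5%.
57.75 has an FTA preferential rate, but origin Velena is not Lorland; base rate stands.
Duty = $279,714.96 × 28.5% = $79,718.76.
Total = $320,562.67 + $0.00 + $79,718.76 = $400,281.43.

$400,281.43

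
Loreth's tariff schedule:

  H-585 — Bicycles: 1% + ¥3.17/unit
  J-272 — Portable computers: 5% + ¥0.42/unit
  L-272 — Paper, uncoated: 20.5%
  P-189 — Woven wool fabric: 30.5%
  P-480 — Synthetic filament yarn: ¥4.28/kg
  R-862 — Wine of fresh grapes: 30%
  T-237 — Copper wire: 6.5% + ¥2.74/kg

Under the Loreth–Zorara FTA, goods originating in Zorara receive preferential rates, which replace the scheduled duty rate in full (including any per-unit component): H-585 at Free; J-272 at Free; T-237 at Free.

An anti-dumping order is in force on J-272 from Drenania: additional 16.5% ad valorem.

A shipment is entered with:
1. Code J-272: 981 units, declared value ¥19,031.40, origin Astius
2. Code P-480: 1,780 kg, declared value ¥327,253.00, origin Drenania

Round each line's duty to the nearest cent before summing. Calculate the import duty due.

Line 1 (J-272, Astius, 981 units, ¥19,031.40):
Base rate for J-272 is 5% + ¥0.42/unit.
J-272 has an FTA preferential rate, but origin Astius is not Zorara; base rate stands.
The additional-duty order on J-272 targets Drenania, not Astius; it does not apply.
Duty = ¥19,031.40 × 5% + 981 × ¥0.42 = ¥1,363.59.
Line 2 (P-480, Drenania, 1,780 kg, ¥327,253.00):
Base rate for P-480 is ¥4.28/kg.
Duty = 1,780 × ¥4.28 = ¥7,618.40.
Total = ¥1,363.59 + ¥7,618.40 = ¥8,981.99.

¥8,981.99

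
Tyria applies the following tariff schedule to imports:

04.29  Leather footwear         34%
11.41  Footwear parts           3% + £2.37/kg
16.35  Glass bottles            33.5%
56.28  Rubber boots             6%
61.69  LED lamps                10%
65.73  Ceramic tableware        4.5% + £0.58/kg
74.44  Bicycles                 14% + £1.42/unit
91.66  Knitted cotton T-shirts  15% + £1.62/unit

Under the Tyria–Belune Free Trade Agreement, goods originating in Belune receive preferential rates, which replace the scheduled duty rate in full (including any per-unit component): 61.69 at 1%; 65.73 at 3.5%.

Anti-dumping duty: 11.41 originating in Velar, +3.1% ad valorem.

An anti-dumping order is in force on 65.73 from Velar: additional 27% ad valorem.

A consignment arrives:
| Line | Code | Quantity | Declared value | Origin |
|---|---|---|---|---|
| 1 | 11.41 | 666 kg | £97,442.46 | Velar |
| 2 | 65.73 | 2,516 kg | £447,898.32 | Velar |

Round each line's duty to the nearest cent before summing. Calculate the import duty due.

Line 1 (11.41, Velar, 666 kg, £97,442.46):
Base rate for 11.41 is 3% + £2.37/kg.
Additional duty on 11.41 from Velar: +3.1%. Applied ad valorem rate: 3% + 3.1% = 6.1%.
Duty = £97,442.46 × 6.1% + 666 × £2.37 = £7,522.41.
Line 2 (65.73, Velar, 2,516 kg, £447,898.32):
Base rate for 65.73 is 4.5% + £0.58/kg.
65.73 has an FTA preferential rate, but origin Velar is not Belune; base rate stands.
Additional duty on 65.73 from Velar: +27%. Applied ad valorem rate: 4.5% + 27% = 31.5%.
Duty = £447,898.32 × 31.5% + 2,516 × £0.58 = £142,547.25.
Total = £7,522.41 + £142,547.25 = £150,069.66.

£150,069.66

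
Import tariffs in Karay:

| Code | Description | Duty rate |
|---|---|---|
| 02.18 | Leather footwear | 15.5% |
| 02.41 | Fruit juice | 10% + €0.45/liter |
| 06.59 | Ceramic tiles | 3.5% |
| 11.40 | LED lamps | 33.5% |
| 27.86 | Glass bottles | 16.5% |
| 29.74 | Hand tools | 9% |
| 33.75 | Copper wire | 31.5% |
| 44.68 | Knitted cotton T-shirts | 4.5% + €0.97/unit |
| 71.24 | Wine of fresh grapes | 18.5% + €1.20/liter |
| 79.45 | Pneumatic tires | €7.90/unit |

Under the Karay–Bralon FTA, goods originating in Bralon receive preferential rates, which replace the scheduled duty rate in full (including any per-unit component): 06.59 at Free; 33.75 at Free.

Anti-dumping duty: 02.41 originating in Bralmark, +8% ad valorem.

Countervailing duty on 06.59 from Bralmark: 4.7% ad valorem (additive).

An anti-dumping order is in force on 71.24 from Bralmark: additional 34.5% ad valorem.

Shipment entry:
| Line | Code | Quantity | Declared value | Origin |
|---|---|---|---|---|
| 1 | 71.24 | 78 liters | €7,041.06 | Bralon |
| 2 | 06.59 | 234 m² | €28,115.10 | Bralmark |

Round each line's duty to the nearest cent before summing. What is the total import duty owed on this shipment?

€3,701.64

Line 1 (71.24, Bralon, 78 liters, €7,041.06):
Base rate for 71.24 is 18.5% + €1.20/liter.
Origin Bralon is the FTA partner but 71.24 is not on the preference list; base rate stands.
The additional-duty order on 71.24 targets Bralmark, not Bralon; it does not apply.
Duty = €7,041.06 × 18.5% + 78 × €1.20 = €1,396.20.
Line 2 (06.59, Bralmark, 234 m², €28,115.10):
Base rate for 06.59 is 3.5%.
06.59 has an FTA preferential rate, but origin Bralmark is not Bralon; base rate stands.
Additional duty on 06.59 from Bralmark: +4.7%. Applied ad valorem rate: 3.5% + 4.7% = 8.2%.
Duty = €28,115.10 × 8.2% = €2,305.44.
Total = €1,396.20 + €2,305.44 = €3,701.64.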